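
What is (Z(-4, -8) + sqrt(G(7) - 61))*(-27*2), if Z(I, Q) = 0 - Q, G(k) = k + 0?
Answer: -432 - 162*I*sqrt(6) ≈ -432.0 - 396.82*I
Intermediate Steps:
G(k) = k
Z(I, Q) = -Q
(Z(-4, -8) + sqrt(G(7) - 61))*(-27*2) = (-1*(-8) + sqrt(7 - 61))*(-27*2) = (8 + sqrt(-54))*(-54) = (8 + 3*I*sqrt(6))*(-54) = -432 - 162*I*sqrt(6)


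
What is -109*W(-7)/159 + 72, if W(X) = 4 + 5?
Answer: 3489/53 ≈ 65.830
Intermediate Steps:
W(X) = 9
-109*W(-7)/159 + 72 = -981/159 + 72 = -109*3/53 + 72 = -327/53 + 72 = 3489/53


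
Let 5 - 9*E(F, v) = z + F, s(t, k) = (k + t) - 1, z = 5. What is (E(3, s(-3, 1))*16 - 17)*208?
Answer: -13936/3 ≈ -4645.3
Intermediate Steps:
s(t, k) = -1 + k + t
E(F, v) = -F/9 (E(F, v) = 5/9 - (5 + F)/9 = 5/9 + (-5/9 - F/9) = -F/9)
(E(3, s(-3, 1))*16 - 17)*208 = (-⅑*3*16 - 17)*208 = (-⅓*16 - 17)*208 = (-16/3 - 17)*208 = -67/3*208 = -13936/3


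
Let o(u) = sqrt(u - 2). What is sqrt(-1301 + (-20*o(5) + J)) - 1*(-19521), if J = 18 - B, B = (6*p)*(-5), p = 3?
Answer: 19521 + sqrt(-1193 - 20*sqrt(3)) ≈ 19521.0 + 35.038*I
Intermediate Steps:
o(u) = sqrt(-2 + u)
B = -90 (B = (6*3)*(-5) = 18*(-5) = -90)
J = 108 (J = 18 - 1*(-90) = 18 + 90 = 108)
sqrt(-1301 + (-20*o(5) + J)) - 1*(-19521) = sqrt(-1301 + (-20*sqrt(-2 + 5) + 108)) - 1*(-19521) = sqrt(-1301 + (-20*sqrt(3) + 108)) + 19521 = sqrt(-1301 + (108 - 20*sqrt(3))) + 19521 = sqrt(-1193 - 20*sqrt(3)) + 19521 = 19521 + sqrt(-1193 - 20*sqrt(3))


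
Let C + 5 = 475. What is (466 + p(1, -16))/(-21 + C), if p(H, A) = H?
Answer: 467/449 ≈ 1.0401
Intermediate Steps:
C = 470 (C = -5 + 475 = 470)
(466 + p(1, -16))/(-21 + C) = (466 + 1)/(-21 + 470) = 467/449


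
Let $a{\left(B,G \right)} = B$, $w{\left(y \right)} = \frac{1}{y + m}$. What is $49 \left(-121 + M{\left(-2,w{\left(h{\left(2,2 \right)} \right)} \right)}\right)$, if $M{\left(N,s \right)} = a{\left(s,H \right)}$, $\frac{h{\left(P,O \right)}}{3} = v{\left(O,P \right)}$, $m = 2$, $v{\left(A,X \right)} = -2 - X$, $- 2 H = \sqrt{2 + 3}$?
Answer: $- \frac{59339}{10} \approx -5933.9$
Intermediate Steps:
$H = - \frac{\sqrt{5}}{2}$ ($H = - \frac{\sqrt{2 + 3}}{2} = - \frac{\sqrt{5}}{2} \approx -1.118$)
$h{\left(P,O \right)} = -6 - 3 P$ ($h{\left(P,O \right)} = 3 \left(-2 - P\right) = -6 - 3 P$)
$w{\left(y \right)} = \frac{1}{2 + y}$ ($w{\left(y \right)} = \frac{1}{y + 2} = \frac{1}{2 + y}$)
$M{\left(N,s \right)} = s$
$49 \left(-121 + M{\left(-2,w{\left(h{\left(2,2 \right)} \right)} \right)}\right) = 49 \left(-121 + \frac{1}{2 - 12}\right) = 49 \left(-121 + \frac{1}{-10}\right) = 49 \left(-121 - \frac{1}{10}\right) = 49 \left(- \frac{1211}{10}\right) = - \frac{59339}{10}$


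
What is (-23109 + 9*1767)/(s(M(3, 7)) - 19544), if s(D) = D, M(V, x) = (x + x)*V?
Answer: 3603/9751 ≈ 0.36950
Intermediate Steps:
M(V, x) = 2*V*x (M(V, x) = (2*x)*V = 2*V*x)
(-23109 + 9*1767)/(s(M(3, 7)) - 19544) = (-23109 + 9*1767)/(2*3*7 - 19544) = (-23109 + 15903)/(42 - 19544) = -7206/(-19502) = -7206*(-1/19502) = 3603/9751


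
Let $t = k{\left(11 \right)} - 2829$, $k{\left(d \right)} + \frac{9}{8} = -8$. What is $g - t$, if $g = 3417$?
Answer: $\frac{50041}{8} \approx 6255.1$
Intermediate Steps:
$k{\left(d \right)} = - \frac{73}{8}$ ($k{\left(d \right)} = - \frac{9}{8} - 8 = - \frac{73}{8}$)
$t = - \frac{22705}{8}$ ($t = - \frac{73}{8} - 2829 = - \frac{22705}{8} \approx -2838.1$)
$g - t = 3417 - - \frac{22705}{8} = 3417 + \frac{22705}{8} = \frac{50041}{8}$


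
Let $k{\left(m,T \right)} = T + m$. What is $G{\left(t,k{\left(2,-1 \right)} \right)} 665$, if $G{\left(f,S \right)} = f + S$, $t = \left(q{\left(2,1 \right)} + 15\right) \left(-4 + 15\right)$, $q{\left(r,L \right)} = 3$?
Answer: $132335$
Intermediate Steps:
$t = 198$ ($t = \left(3 + 15\right) \left(-4 + 15\right) = 18 \cdot 11 = 198$)
$G{\left(f,S \right)} = S + f$
$G{\left(t,k{\left(2,-1 \right)} \right)} 665 = \left(\left(-1 + 2\right) + 198\right) 665 = \left(1 + 198\right) 665 = 199 \cdot 665 = 132335$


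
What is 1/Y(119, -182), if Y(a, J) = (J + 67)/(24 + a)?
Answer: -143/115 ≈ -1.2435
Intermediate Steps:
Y(a, J) = (67 + J)/(24 + a)
1/Y(119, -182) = 1/((67 - 182)/(24 + 119)) = 1/(-115/143) = -143/115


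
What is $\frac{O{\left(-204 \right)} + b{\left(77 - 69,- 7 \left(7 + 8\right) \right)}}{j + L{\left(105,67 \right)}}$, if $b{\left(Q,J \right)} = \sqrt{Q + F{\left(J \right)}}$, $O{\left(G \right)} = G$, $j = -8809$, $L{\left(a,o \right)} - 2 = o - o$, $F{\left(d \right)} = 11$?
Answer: $\frac{204}{8807} - \frac{\sqrt{19}}{8807} \approx 0.022668$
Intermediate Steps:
$L{\left(a,o \right)} = 2$ ($L{\left(a,o \right)} = 2 + \left(o - o\right) = 2 + 0 = 2$)
$b{\left(Q,J \right)} = \sqrt{11 + Q}$ ($b{\left(Q,J \right)} = \sqrt{Q + 11} = \sqrt{11 + Q}$)
$\frac{O{\left(-204 \right)} + b{\left(77 - 69,- 7 \left(7 + 8\right) \right)}}{j + L{\left(105,67 \right)}} = \frac{-204 + \sqrt{11 + \left(77 - 69\right)}}{-8809 + 2} = \frac{-204 + \sqrt{11 + 8}}{-8807} = \left(-204 + \sqrt{19}\right) \left(- \frac{1}{8807}\right) = \frac{204}{8807} - \frac{\sqrt{19}}{8807}$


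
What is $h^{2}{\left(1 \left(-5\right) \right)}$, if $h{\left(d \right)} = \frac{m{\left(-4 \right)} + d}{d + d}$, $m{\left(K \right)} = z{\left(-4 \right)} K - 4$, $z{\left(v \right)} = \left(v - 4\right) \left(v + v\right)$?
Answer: $\frac{2809}{4} \approx 702.25$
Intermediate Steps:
$z{\left(v \right)} = 2 v \left(-4 + v\right)$ ($z{\left(v \right)} = \left(-4 + v\right) 2 v = 2 v \left(-4 + v\right)$)
$m{\left(K \right)} = -4 + 64 K$ ($m{\left(K \right)} = 2 \left(-4\right) \left(-4 - 4\right) K - 4 = 2 \left(-4\right) \left(-8\right) K - 4 = 64 K - 4 = -4 + 64 K$)
$h{\left(d \right)} = \frac{-260 + d}{2 d}$ ($h{\left(d \right)} = \frac{\left(-4 + 64 \left(-4\right)\right) + d}{d + d} = \frac{\left(-4 - 256\right) + d}{2 d} = \left(-260 + d\right) \frac{1}{2 d} = \frac{-260 + d}{2 d}$)
$h^{2}{\left(1 \left(-5\right) \right)} = \left(\frac{-260 + 1 \left(-5\right)}{2 \cdot 1 \left(-5\right)}\right)^{2} = \left(\frac{-260 - 5}{2 \left(-5\right)}\right)^{2} = \left(\frac{1}{2} \left(- \frac{1}{5}\right) \left(-265\right)\right)^{2} = \left(\frac{53}{2}\right)^{2} = \frac{2809}{4}$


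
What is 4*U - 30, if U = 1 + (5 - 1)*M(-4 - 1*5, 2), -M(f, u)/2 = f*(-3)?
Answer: -890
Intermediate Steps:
M(f, u) = 6*f (M(f, u) = -2*f*(-3) = -(-6)*f = 6*f)
U = -215 (U = 1 + (5 - 1)*(6*(-4 - 1*5)) = 1 + 4*(6*(-4 - 5)) = 1 + 4*(6*(-9)) = 1 + 4*(-54) = 1 - 216 = -215)
4*U - 30 = 4*(-215) - 30 = -860 - 30 = -890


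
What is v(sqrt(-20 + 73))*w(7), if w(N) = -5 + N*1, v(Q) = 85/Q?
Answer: 170*sqrt(53)/53 ≈ 23.351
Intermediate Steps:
w(N) = -5 + N
v(sqrt(-20 + 73))*w(7) = (85/(sqrt(-20 + 73)))*(-5 + 7) = (85/(sqrt(53)))*2 = (85*(sqrt(53)/53))*2 = (85*sqrt(53)/53)*2 = 170*sqrt(53)/53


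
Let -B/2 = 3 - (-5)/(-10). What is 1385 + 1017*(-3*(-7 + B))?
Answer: 37997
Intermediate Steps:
B = -5 (B = -2*(3 - (-5)/(-10)) = -2*(3 - (-5)*(-1)/10) = -2*(3 - 1*½) = -2*(3 - ½) = -2*5/2 = -5)
1385 + 1017*(-3*(-7 + B)) = 1385 + 1017*(-3*(-7 - 5)) = 1385 + 1017*(-3*(-12)) = 1385 + 1017*36 = 1385 + 36612 = 37997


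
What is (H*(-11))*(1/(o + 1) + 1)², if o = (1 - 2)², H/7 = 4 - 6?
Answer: 693/2 ≈ 346.50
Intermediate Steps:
H = -14 (H = 7*(4 - 6) = 7*(-2) = -14)
o = 1 (o = (-1)² = 1)
(H*(-11))*(1/(o + 1) + 1)² = (-14*(-11))*(1/(1 + 1) + 1)² = 154*(1/2 + 1)² = 154*(½ + 1)² = 154*(3/2)² = 154*(9/4) = 693/2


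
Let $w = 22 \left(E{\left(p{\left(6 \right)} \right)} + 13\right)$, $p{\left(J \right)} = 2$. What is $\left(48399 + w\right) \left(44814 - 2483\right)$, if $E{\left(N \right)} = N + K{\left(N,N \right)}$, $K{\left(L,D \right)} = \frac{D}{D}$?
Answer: $2063678581$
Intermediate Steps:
$K{\left(L,D \right)} = 1$
$E{\left(N \right)} = 1 + N$ ($E{\left(N \right)} = N + 1 = 1 + N$)
$w = 352$ ($w = 22 \left(\left(1 + 2\right) + 13\right) = 22 \left(3 + 13\right) = 22 \cdot 16 = 352$)
$\left(48399 + w\right) \left(44814 - 2483\right) = \left(48399 + 352\right) \left(44814 - 2483\right) = 48751 \cdot 42331 = 2063678581$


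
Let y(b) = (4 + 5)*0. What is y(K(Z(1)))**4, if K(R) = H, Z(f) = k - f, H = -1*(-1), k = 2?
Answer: 0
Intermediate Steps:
H = 1
Z(f) = 2 - f
K(R) = 1
y(b) = 0 (y(b) = 9*0 = 0)
y(K(Z(1)))**4 = 0**4 = 0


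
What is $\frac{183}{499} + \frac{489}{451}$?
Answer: $\frac{326544}{225049} \approx 1.451$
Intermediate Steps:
$\frac{183}{499} + \frac{489}{451} = \frac{326544}{225049}$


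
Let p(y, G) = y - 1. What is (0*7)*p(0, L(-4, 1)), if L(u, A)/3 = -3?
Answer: 0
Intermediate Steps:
L(u, A) = -9 (L(u, A) = 3*(-3) = -9)
p(y, G) = -1 + y
(0*7)*p(0, L(-4, 1)) = (0*7)*(-1 + 0) = 0*(-1) = 0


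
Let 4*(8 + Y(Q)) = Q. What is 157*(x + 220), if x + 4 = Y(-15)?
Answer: 128269/4 ≈ 32067.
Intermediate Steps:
Y(Q) = -8 + Q/4
x = -63/4 (x = -4 + (-8 + (¼)*(-15)) = -4 + (-8 - 15/4) = -4 - 47/4 = -63/4 ≈ -15.750)
157*(x + 220) = 157*(-63/4 + 220) = 157*(817/4) = 128269/4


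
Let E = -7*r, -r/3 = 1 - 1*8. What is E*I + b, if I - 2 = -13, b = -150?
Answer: 1467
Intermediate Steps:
r = 21 (r = -3*(1 - 1*8) = -3*(1 - 8) = -3*(-7) = 21)
I = -11 (I = 2 - 13 = -11)
E = -147 (E = -7*21 = -147)
E*I + b = -147*(-11) - 150 = 1617 - 150 = 1467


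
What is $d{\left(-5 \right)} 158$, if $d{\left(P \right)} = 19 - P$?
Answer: $3792$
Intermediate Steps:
$d{\left(-5 \right)} 158 = \left(19 - -5\right) 158 = \left(19 + 5\right) 158 = 24 \cdot 158 = 3792$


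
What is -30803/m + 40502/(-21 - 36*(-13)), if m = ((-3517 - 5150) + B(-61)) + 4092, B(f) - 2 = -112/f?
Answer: 1348169287/13849103 ≈ 97.347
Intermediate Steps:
B(f) = 2 - 112/f
m = -278841/61 (m = ((-3517 - 5150) + (2 - 112/(-61))) + 4092 = (-8667 + (2 - 112*(-1/61))) + 4092 = (-8667 + (2 + 112/61)) + 4092 = (-8667 + 234/61) + 4092 = -528453/61 + 4092 = -278841/61 ≈ -4571.2)
-30803/m + 40502/(-21 - 36*(-13)) = -30803/(-278841/61) + 40502/(-21 - 36*(-13)) = -30803*(-61/278841) + 40502/(-21 + 468) = 1878983/278841 + 40502/447 = 1348169287/13849103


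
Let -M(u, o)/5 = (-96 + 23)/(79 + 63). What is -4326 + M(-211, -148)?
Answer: -613927/142 ≈ -4323.4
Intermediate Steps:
M(u, o) = 365/142 (M(u, o) = -5*(-96 + 23)/(79 + 63) = -(-365)/142 = -5*(-73/142) = 365/142)
-4326 + M(-211, -148) = -4326 + 365/142 = -613927/142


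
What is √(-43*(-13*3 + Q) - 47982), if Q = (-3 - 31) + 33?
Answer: I*√46262 ≈ 215.09*I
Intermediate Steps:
Q = -1 (Q = -34 + 33 = -1)
√(-43*(-13*3 + Q) - 47982) = √(-43*(-13*3 - 1) - 47982) = √(-43*(-39 - 1) - 47982) = √(-43*(-40) - 47982) = √(1720 - 47982) = √(-46262) = I*√46262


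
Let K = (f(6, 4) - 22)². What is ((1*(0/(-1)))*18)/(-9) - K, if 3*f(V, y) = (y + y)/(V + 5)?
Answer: -515524/1089 ≈ -473.39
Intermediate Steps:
f(V, y) = 2*y/(3*(5 + V)) (f(V, y) = ((y + y)/(V + 5))/3 = ((2*y)/(5 + V))/3 = (2*y/(5 + V))/3 = 2*y/(3*(5 + V)))
K = 515524/1089 (K = ((⅔)*4/(5 + 6) - 22)² = ((⅔)*4/11 - 22)² = ((⅔)*4*(1/11) - 22)² = (8/33 - 22)² = (-718/33)² = 515524/1089 ≈ 473.39)
((1*(0/(-1)))*18)/(-9) - K = ((1*(0/(-1)))*18)/(-9) - 1*515524/1089 = ((1*(0*(-1)))*18)*(-⅑) - 515524/1089 = ((1*0)*18)*(-⅑) - 515524/1089 = (0*18)*(-⅑) - 515524/1089 = 0*(-⅑) - 515524/1089 = 0 - 515524/1089 = -515524/1089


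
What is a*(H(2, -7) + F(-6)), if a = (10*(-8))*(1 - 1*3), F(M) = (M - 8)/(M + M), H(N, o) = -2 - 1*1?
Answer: -880/3 ≈ -293.33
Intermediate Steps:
H(N, o) = -3 (H(N, o) = -2 - 1 = -3)
F(M) = (-8 + M)/(2*M) (F(M) = (-8 + M)/((2*M)) = (-8 + M)*(1/(2*M)) = (-8 + M)/(2*M))
a = 160 (a = -80*(1 - 3) = -80*(-2) = 160)
a*(H(2, -7) + F(-6)) = 160*(-3 + (1/2)*(-8 - 6)/(-6)) = 160*(-3 + (1/2)*(-1/6)*(-14)) = 160*(-3 + 7/6) = 160*(-11/6) = -880/3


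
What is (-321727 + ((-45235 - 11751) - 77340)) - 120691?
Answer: -576744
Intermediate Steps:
(-321727 + ((-45235 - 11751) - 77340)) - 120691 = (-321727 + (-56986 - 77340)) - 120691 = (-321727 - 134326) - 120691 = -456053 - 120691 = -576744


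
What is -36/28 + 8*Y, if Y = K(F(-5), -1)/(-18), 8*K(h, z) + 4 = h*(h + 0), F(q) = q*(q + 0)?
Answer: -501/14 ≈ -35.786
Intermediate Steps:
F(q) = q² (F(q) = q*q = q²)
K(h, z) = -½ + h²/8 (K(h, z) = -½ + (h*(h + 0))/8 = -½ + (h*h)/8 = -½ + h²/8)
Y = -69/16 (Y = (-½ + ((-5)²)²/8)/(-18) = (-½ + (⅛)*25²)*(-1/18) = (-½ + (⅛)*625)*(-1/18) = (-½ + 625/8)*(-1/18) = (621/8)*(-1/18) = -69/16 ≈ -4.3125)
-36/28 + 8*Y = -36/28 + 8*(-69/16) = -36*1/28 - 69/2 = -9/7 - 69/2 = -501/14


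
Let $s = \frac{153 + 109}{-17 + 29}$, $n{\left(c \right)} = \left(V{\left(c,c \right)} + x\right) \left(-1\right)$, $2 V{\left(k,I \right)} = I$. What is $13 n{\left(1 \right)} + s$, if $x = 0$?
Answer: $\frac{46}{3} \approx 15.333$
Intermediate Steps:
$V{\left(k,I \right)} = \frac{I}{2}$
$n{\left(c \right)} = - \frac{c}{2}$ ($n{\left(c \right)} = \left(\frac{c}{2} + 0\right) \left(-1\right) = \frac{c}{2} \left(-1\right) = - \frac{c}{2}$)
$s = \frac{131}{6}$ ($s = \frac{262}{12} = 262 \cdot \frac{1}{12} = \frac{131}{6} \approx 21.833$)
$13 n{\left(1 \right)} + s = 13 \left(\left(- \frac{1}{2}\right) 1\right) + \frac{131}{6} = 13 \left(- \frac{1}{2}\right) + \frac{131}{6} = - \frac{13}{2} + \frac{131}{6} = \frac{46}{3}$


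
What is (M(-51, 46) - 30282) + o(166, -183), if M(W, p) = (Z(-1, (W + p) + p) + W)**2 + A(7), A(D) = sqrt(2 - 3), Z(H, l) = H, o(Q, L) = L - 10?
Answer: -27771 + I ≈ -27771.0 + 1.0*I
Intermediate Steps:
o(Q, L) = -10 + L
A(D) = I (A(D) = sqrt(-1) = I)
M(W, p) = I + (-1 + W)**2 (M(W, p) = (-1 + W)**2 + I = I + (-1 + W)**2)
(M(-51, 46) - 30282) + o(166, -183) = ((I + (-1 - 51)**2) - 30282) + (-10 - 183) = ((I + (-52)**2) - 30282) - 193 = ((I + 2704) - 30282) - 193 = ((2704 + I) - 30282) - 193 = (-27578 + I) - 193 = -27771 + I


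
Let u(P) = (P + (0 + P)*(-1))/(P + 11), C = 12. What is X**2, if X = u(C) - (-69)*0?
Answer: 0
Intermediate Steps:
u(P) = 0 (u(P) = (P + P*(-1))/(11 + P) = (P - P)/(11 + P) = 0/(11 + P) = 0)
X = 0 (X = 0 - (-69)*0 = 0 - 1*0 = 0 + 0 = 0)
X**2 = 0**2 = 0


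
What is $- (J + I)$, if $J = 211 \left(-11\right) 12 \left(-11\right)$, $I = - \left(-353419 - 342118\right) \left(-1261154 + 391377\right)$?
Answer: $604961778877$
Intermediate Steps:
$I = -604962085249$ ($I = - \left(-695537\right) \left(-869777\right) = \left(-1\right) 604962085249 = -604962085249$)
$J = 306372$ ($J = 211 \left(\left(-132\right) \left(-11\right)\right) = 211 \cdot 1452 = 306372$)
$- (J + I) = - (306372 - 604962085249) = \left(-1\right) \left(-604961778877\right) = 604961778877$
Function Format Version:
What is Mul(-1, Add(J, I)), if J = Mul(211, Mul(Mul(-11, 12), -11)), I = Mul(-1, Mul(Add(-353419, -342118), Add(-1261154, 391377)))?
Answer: 604961778877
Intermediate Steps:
I = -604962085249 (I = Mul(-1, Mul(-695537, -869777)) = Mul(-1, 604962085249) = -604962085249)
J = 306372 (J = Mul(211, Mul(-132, -11)) = Mul(211, 1452) = 306372)
Mul(-1, Add(J, I)) = Mul(-1, Add(306372, -604962085249)) = Mul(-1, -604961778877) = 604961778877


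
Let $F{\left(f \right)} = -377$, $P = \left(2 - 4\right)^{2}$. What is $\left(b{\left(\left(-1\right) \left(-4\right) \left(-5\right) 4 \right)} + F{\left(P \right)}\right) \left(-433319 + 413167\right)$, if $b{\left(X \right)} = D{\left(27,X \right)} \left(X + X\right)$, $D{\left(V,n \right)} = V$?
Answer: $94653944$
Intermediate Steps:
$b{\left(X \right)} = 54 X$ ($b{\left(X \right)} = 27 \left(X + X\right) = 27 \cdot 2 X = 54 X$)
$P = 4$ ($P = \left(-2\right)^{2} = 4$)
$\left(b{\left(\left(-1\right) \left(-4\right) \left(-5\right) 4 \right)} + F{\left(P \right)}\right) \left(-433319 + 413167\right) = \left(54 \left(-1\right) \left(-4\right) \left(-5\right) 4 - 377\right) \left(-433319 + 413167\right) = \left(54 \cdot 4 \left(-5\right) 4 - 377\right) \left(-20152\right) = \left(54 \left(\left(-20\right) 4\right) - 377\right) \left(-20152\right) = \left(54 \left(-80\right) - 377\right) \left(-20152\right) = \left(-4320 - 377\right) \left(-20152\right) = \left(-4697\right) \left(-20152\right) = 94653944$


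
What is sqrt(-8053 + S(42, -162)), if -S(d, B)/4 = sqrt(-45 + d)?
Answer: sqrt(-8053 - 4*I*sqrt(3)) ≈ 0.0386 - 89.739*I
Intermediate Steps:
S(d, B) = -4*sqrt(-45 + d)
sqrt(-8053 + S(42, -162)) = sqrt(-8053 - 4*sqrt(-45 + 42)) = sqrt(-8053 - 4*I*sqrt(3))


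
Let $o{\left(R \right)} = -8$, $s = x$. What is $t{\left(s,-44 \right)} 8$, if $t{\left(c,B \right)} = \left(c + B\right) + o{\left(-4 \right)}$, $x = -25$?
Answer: $-616$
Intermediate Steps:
$s = -25$
$t{\left(c,B \right)} = -8 + B + c$ ($t{\left(c,B \right)} = \left(c + B\right) - 8 = \left(B + c\right) - 8 = -8 + B + c$)
$t{\left(s,-44 \right)} 8 = \left(-8 - 44 - 25\right) 8 = \left(-77\right) 8 = -616$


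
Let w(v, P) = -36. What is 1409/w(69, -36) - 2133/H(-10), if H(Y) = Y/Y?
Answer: -78197/36 ≈ -2172.1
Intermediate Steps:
H(Y) = 1
1409/w(69, -36) - 2133/H(-10) = 1409/(-36) - 2133/1 = 1409*(-1/36) - 2133*1 = -1409/36 - 2133 = -78197/36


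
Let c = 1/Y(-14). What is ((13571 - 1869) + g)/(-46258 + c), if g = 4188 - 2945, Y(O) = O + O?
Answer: -72492/259045 ≈ -0.27984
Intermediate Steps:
Y(O) = 2*O
c = -1/28 (c = 1/(2*(-14)) = 1/(-28) = -1/28 ≈ -0.035714)
g = 1243
((13571 - 1869) + g)/(-46258 + c) = ((13571 - 1869) + 1243)/(-46258 - 1/28) = (11702 + 1243)/(-1295225/28) = 12945*(-28/1295225) = -72492/259045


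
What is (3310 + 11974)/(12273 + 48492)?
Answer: 15284/60765 ≈ 0.25153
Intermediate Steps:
(3310 + 11974)/(12273 + 48492) = 15284/60765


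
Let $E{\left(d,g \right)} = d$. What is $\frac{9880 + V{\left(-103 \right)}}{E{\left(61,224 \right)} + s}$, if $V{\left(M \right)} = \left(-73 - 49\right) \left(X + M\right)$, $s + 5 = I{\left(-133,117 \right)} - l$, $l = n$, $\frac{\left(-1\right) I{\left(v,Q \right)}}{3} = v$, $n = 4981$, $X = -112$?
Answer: $- \frac{18055}{2263} \approx -7.9783$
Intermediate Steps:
$I{\left(v,Q \right)} = - 3 v$
$l = 4981$
$s = -4587$ ($s = -5 - 4582 = -4587$)
$V{\left(M \right)} = 13664 - 122 M$ ($V{\left(M \right)} = \left(-73 - 49\right) \left(-112 + M\right) = - 122 \left(-112 + M\right) = 13664 - 122 M$)
$\frac{9880 + V{\left(-103 \right)}}{E{\left(61,224 \right)} + s} = \frac{9880 + \left(13664 - -12566\right)}{61 - 4587} = \frac{9880 + \left(13664 + 12566\right)}{-4526} = \left(9880 + 26230\right) \left(- \frac{1}{4526}\right) = 36110 \left(- \frac{1}{4526}\right) = - \frac{18055}{2263}$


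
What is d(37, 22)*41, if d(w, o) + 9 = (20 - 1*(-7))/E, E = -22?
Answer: -9225/22 ≈ -419.32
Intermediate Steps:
d(w, o) = -225/22 (d(w, o) = -9 + (20 - 1*(-7))/(-22) = -9 + (20 + 7)*(-1/22) = -9 + 27*(-1/22) = -9 - 27/22 = -225/22)
d(37, 22)*41 = -225/22*41 = -9225/22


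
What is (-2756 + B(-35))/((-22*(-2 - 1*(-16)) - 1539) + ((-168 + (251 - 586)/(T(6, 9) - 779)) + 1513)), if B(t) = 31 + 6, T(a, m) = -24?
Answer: 2183357/402771 ≈ 5.4208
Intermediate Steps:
B(t) = 37
(-2756 + B(-35))/((-22*(-2 - 1*(-16)) - 1539) + ((-168 + (251 - 586)/(T(6, 9) - 779)) + 1513)) = (-2756 + 37)/((-22*(-2 - 1*(-16)) - 1539) + ((-168 + (251 - 586)/(-24 - 779)) + 1513)) = -2719/((-22*(-2 + 16) - 1539) + ((-168 - 335/(-803)) + 1513)) = -2719/((-22*14 - 1539) + ((-168 - 335*(-1/803)) + 1513)) = -2719/((-308 - 1539) + ((-168 + 335/803) + 1513)) = -2719/(-1847 + (-134569/803 + 1513)) = -2719/(-1847 + 1080370/803) = -2719/(-402771/803) = -2719*(-803/402771) = 2183357/402771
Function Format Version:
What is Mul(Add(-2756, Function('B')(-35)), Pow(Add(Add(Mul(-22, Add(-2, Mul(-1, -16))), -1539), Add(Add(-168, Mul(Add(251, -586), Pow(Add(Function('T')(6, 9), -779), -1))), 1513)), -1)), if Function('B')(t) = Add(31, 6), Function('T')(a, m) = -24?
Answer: Rational(2183357, 402771) ≈ 5.4208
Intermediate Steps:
Function('B')(t) = 37
Mul(Add(-2756, Function('B')(-35)), Pow(Add(Add(Mul(-22, Add(-2, Mul(-1, -16))), -1539), Add(Add(-168, Mul(Add(251, -586), Pow(Add(Function('T')(6, 9), -779), -1))), 1513)), -1)) = Mul(Add(-2756, 37), Pow(Add(Add(Mul(-22, Add(-2, Mul(-1, -16))), -1539), Add(Add(-168, Mul(Add(251, -586), Pow(Add(-24, -779), -1))), 1513)), -1)) = Mul(-2719, Pow(Add(Add(Mul(-22, Add(-2, 16)), -1539), Add(Add(-168, Mul(-335, Pow(-803, -1))), 1513)), -1)) = Mul(-2719, Pow(Add(Add(Mul(-22, 14), -1539), Add(Add(-168, Mul(-335, Rational(-1, 803))), 1513)), -1)) = Mul(-2719, Pow(Add(Add(-308, -1539), Add(Add(-168, Rational(335, 803)), 1513)), -1)) = Mul(-2719, Pow(Add(-1847, Add(Rational(-134569, 803), 1513)), -1)) = Mul(-2719, Pow(Add(-1847, Rational(1080370, 803)), -1)) = Mul(-2719, Pow(Rational(-402771, 803), -1)) = Mul(-2719, Rational(-803, 402771)) = Rational(2183357, 402771)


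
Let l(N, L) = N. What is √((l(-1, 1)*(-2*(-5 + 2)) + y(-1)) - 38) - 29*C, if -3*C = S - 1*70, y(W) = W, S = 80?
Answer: 290/3 + 3*I*√5 ≈ 96.667 + 6.7082*I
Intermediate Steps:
C = -10/3 (C = -(80 - 1*70)/3 = -(80 - 70)/3 = -⅓*10 = -10/3 ≈ -3.3333)
√((l(-1, 1)*(-2*(-5 + 2)) + y(-1)) - 38) - 29*C = √((-(-2)*(-5 + 2) - 1) - 38) - 29*(-10/3) = √((-(-2)*(-3) - 1) - 38) + 290/3 = √((-1*6 - 1) - 38) + 290/3 = √((-6 - 1) - 38) + 290/3 = √(-7 - 38) + 290/3 = √(-45) + 290/3 = 3*I*√5 + 290/3 = 290/3 + 3*I*√5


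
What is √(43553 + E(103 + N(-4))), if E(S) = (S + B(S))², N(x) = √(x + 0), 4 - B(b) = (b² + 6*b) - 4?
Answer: √(123342013 + 9378528*I) ≈ 11114.0 + 421.93*I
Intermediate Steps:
B(b) = 8 - b² - 6*b (B(b) = 4 - ((b² + 6*b) - 4) = 4 - (-4 + b² + 6*b) = 4 + (4 - b² - 6*b) = 8 - b² - 6*b)
N(x) = √x
E(S) = (8 - S² - 5*S)² (E(S) = (S + (8 - S² - 6*S))² = (8 - S² - 5*S)²)
√(43553 + E(103 + N(-4))) = √(43553 + (-8 + (103 + √(-4))² + 5*(103 + √(-4)))²) = √(43553 + (-8 + (103 + 2*I)² + 5*(103 + 2*I))²) = √(43553 + (-8 + (103 + 2*I)² + (515 + 10*I))²) = √(43553 + (507 + (103 + 2*I)² + 10*I)²)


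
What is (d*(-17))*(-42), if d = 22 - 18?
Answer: 2856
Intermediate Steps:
d = 4
(d*(-17))*(-42) = (4*(-17))*(-42) = -68*(-42) = 2856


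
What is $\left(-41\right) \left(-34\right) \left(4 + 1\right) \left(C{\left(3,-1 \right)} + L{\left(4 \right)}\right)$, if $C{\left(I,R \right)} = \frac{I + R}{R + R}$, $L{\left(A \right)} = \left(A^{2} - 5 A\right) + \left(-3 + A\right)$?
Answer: $-27880$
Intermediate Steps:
$L{\left(A \right)} = -3 + A^{2} - 4 A$
$C{\left(I,R \right)} = \frac{I + R}{2 R}$
$\left(-41\right) \left(-34\right) \left(4 + 1\right) \left(C{\left(3,-1 \right)} + L{\left(4 \right)}\right) = \left(-41\right) \left(-34\right) \left(4 + 1\right) \left(\frac{3 - 1}{2 \left(-1\right)} - \left(19 - 16\right)\right) = 1394 \cdot 5 \left(\frac{1}{2} \left(-1\right) 2 - 3\right) = 1394 \cdot 5 \left(-1 - 3\right) = 1394 \cdot 5 \left(-4\right) = 1394 \left(-20\right) = -27880$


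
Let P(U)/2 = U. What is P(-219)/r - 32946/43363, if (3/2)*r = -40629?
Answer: -436691181/587265109 ≈ -0.74360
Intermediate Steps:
r = -27086 (r = (⅔)*(-40629) = -27086)
P(U) = 2*U
P(-219)/r - 32946/43363 = (2*(-219))/(-27086) - 32946/43363 = -438*(-1/27086) - 32946*1/43363 = 219/13543 - 32946/43363 = -436691181/587265109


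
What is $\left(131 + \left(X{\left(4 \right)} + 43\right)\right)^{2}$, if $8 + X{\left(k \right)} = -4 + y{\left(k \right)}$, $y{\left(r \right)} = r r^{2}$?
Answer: $51076$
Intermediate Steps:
$y{\left(r \right)} = r^{3}$
$X{\left(k \right)} = -12 + k^{3}$ ($X{\left(k \right)} = -8 + \left(-4 + k^{3}\right) = -12 + k^{3}$)
$\left(131 + \left(X{\left(4 \right)} + 43\right)\right)^{2} = \left(131 + \left(\left(-12 + 4^{3}\right) + 43\right)\right)^{2} = \left(131 + \left(\left(-12 + 64\right) + 43\right)\right)^{2} = \left(131 + \left(52 + 43\right)\right)^{2} = \left(131 + 95\right)^{2} = 226^{2} = 51076$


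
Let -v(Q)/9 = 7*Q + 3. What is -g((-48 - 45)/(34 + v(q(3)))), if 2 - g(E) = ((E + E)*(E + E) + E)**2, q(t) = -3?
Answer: -10483073/5764801 ≈ -1.8185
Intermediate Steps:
v(Q) = -27 - 63*Q (v(Q) = -9*(7*Q + 3) = -9*(3 + 7*Q) = -27 - 63*Q)
g(E) = 2 - (E + 4*E**2)**2 (g(E) = 2 - ((E + E)*(E + E) + E)**2 = 2 - ((2*E)*(2*E) + E)**2 = 2 - (4*E**2 + E)**2 = 2 - (E + 4*E**2)**2)
-g((-48 - 45)/(34 + v(q(3)))) = -(2 - ((-48 - 45)/(34 + (-27 - 63*(-3))))**2*(1 + 4*((-48 - 45)/(34 + (-27 - 63*(-3)))))**2) = -(2 - (-93/(34 + (-27 + 189)))**2*(1 + 4*(-93/(34 + (-27 + 189))))**2) = -(2 - (-93/(34 + 162))**2*(1 + 4*(-93/(34 + 162)))**2) = -(2 - (-93/196)**2*(1 + 4*(-93/196))**2) = -(2 - 1*8649/38416*(1 - 93/49)**2) = -(2 - 1*8649/38416*(-44/49)**2) = -(2 - 1*8649/38416*1936/2401) = -(2 - 1046529/5764801) = -1*10483073/5764801 = -10483073/5764801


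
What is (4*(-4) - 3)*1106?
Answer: -21014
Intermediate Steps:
(4*(-4) - 3)*1106 = (-16 - 3)*1106 = -19*1106 = -21014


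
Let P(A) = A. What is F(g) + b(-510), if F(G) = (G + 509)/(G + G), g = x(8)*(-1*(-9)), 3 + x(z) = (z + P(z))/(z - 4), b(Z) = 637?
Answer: 5992/9 ≈ 665.78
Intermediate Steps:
x(z) = -3 + 2*z/(-4 + z) (x(z) = -3 + (z + z)/(z - 4) = -3 + (2*z)/(-4 + z) = -3 + 2*z/(-4 + z))
g = 9 (g = ((12 - 1*8)/(-4 + 8))*(-1*(-9)) = ((12 - 8)/4)*9 = ((¼)*4)*9 = 1*9 = 9)
F(G) = (509 + G)/(2*G) (F(G) = (509 + G)/((2*G)) = (509 + G)*(1/(2*G)) = (509 + G)/(2*G))
F(g) + b(-510) = (½)*(509 + 9)/9 + 637 = (½)*(⅑)*518 + 637 = 259/9 + 637 = 5992/9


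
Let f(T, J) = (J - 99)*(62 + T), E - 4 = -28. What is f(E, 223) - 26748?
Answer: -22036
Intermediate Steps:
E = -24 (E = 4 - 28 = -24)
f(T, J) = (-99 + J)*(62 + T)
f(E, 223) - 26748 = (-6138 - 99*(-24) + 62*223 + 223*(-24)) - 26748 = (-6138 + 2376 + 13826 - 5352) - 26748 = 4712 - 26748 = -22036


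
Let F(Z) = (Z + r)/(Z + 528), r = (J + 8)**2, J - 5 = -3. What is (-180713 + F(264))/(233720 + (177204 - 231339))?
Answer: -35781083/35557830 ≈ -1.0063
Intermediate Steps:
J = 2 (J = 5 - 3 = 2)
r = 100 (r = (2 + 8)**2 = 10**2 = 100)
F(Z) = (100 + Z)/(528 + Z) (F(Z) = (Z + 100)/(Z + 528) = (100 + Z)/(528 + Z))
(-180713 + F(264))/(233720 + (177204 - 231339)) = (-180713 + (100 + 264)/(528 + 264))/(233720 + (177204 - 231339)) = (-180713 + 364/792)/(233720 - 54135) = (-180713 + (1/792)*364)/179585 = (-180713 + 91/198)*(1/179585) = -35781083/198*1/179585 = -35781083/35557830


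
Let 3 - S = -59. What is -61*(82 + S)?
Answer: -8784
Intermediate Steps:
S = 62 (S = 3 - 1*(-59) = 3 + 59 = 62)
-61*(82 + S) = -61*(82 + 62) = -61*144 = -8784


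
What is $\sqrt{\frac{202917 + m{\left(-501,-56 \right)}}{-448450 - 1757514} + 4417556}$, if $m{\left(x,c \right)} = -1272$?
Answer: $\frac{\sqrt{5374262865516237449}}{1102982} \approx 2101.8$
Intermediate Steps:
$\sqrt{\frac{202917 + m{\left(-501,-56 \right)}}{-448450 - 1757514} + 4417556} = \sqrt{\frac{202917 - 1272}{-448450 - 1757514} + 4417556} = \sqrt{\frac{201645}{-2205964} + 4417556} = \sqrt{201645 \left(- \frac{1}{2205964}\right) + 4417556} = \sqrt{- \frac{201645}{2205964} + 4417556} = \sqrt{\frac{9744969302339}{2205964}} = \frac{\sqrt{5374262865516237449}}{1102982}$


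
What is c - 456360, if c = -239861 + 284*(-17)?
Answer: -701049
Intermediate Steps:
c = -244689 (c = -239861 - 4828 = -244689)
c - 456360 = -244689 - 456360 = -701049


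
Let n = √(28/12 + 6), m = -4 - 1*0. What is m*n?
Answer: -20*√3/3 ≈ -11.547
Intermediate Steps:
m = -4 (m = -4 + 0 = -4)
n = 5*√3/3 (n = √(28*(1/12) + 6) = √(7/3 + 6) = √(25/3) = 5*√3/3 ≈ 2.8868)
m*n = -20*√3/3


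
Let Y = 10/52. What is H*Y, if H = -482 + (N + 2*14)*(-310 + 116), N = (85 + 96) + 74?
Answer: -138460/13 ≈ -10651.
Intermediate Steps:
N = 255 (N = 181 + 74 = 255)
H = -55384 (H = -482 + (255 + 2*14)*(-310 + 116) = -482 + (255 + 28)*(-194) = -482 + 283*(-194) = -482 - 54902 = -55384)
Y = 5/26 (Y = 10*(1/52) = 5/26 ≈ 0.19231)
H*Y = -55384*5/26 = -138460/13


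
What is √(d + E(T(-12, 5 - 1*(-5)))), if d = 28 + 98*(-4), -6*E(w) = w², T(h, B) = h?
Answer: 2*I*√97 ≈ 19.698*I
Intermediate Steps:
E(w) = -w²/6
d = -364 (d = 28 - 392 = -364)
√(d + E(T(-12, 5 - 1*(-5)))) = √(-364 - ⅙*(-12)²) = √(-364 - ⅙*144) = √(-364 - 24) = √(-388) = 2*I*√97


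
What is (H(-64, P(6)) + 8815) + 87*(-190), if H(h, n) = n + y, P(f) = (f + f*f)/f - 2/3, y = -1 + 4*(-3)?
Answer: -23165/3 ≈ -7721.7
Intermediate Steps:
y = -13 (y = -1 - 12 = -13)
P(f) = -2/3 + (f + f**2)/f (P(f) = (f + f**2)/f - 2*1/3 = (f + f**2)/f - 2/3 = -2/3 + (f + f**2)/f)
H(h, n) = -13 + n (H(h, n) = n - 13 = -13 + n)
(H(-64, P(6)) + 8815) + 87*(-190) = ((-13 + (1/3 + 6)) + 8815) + 87*(-190) = ((-13 + 19/3) + 8815) - 16530 = (-20/3 + 8815) - 16530 = 26425/3 - 16530 = -23165/3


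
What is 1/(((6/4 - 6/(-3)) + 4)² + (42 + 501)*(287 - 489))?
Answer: -4/438519 ≈ -9.1216e-6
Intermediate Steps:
1/(((6/4 - 6/(-3)) + 4)² + (42 + 501)*(287 - 489)) = 1/(((6*(¼) - 6*(-⅓)) + 4)² + 543*(-202)) = 1/(((3/2 + 2) + 4)² - 109686) = 1/((7/2 + 4)² - 109686) = 1/((15/2)² - 109686) = 1/(225/4 - 109686) = 1/(-438519/4) = -4/438519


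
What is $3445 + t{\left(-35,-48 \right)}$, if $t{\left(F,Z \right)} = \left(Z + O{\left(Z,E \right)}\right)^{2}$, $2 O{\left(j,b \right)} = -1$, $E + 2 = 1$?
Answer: $\frac{23189}{4} \approx 5797.3$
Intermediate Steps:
$E = -1$ ($E = -2 + 1 = -1$)
$O{\left(j,b \right)} = - \frac{1}{2}$ ($O{\left(j,b \right)} = \frac{1}{2} \left(-1\right) = - \frac{1}{2}$)
$t{\left(F,Z \right)} = \left(- \frac{1}{2} + Z\right)^{2}$ ($t{\left(F,Z \right)} = \left(Z - \frac{1}{2}\right)^{2} = \left(- \frac{1}{2} + Z\right)^{2}$)
$3445 + t{\left(-35,-48 \right)} = 3445 + \frac{\left(-1 + 2 \left(-48\right)\right)^{2}}{4} = 3445 + \frac{\left(-1 - 96\right)^{2}}{4} = 3445 + \frac{\left(-97\right)^{2}}{4} = 3445 + \frac{1}{4} \cdot 9409 = 3445 + \frac{9409}{4} = \frac{23189}{4}$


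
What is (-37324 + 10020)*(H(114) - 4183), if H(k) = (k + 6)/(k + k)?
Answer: 2169766968/19 ≈ 1.1420e+8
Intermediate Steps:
H(k) = (6 + k)/(2*k) (H(k) = (6 + k)/((2*k)) = (6 + k)*(1/(2*k)) = (6 + k)/(2*k))
(-37324 + 10020)*(H(114) - 4183) = (-37324 + 10020)*((½)*(6 + 114)/114 - 4183) = -27304*((½)*(1/114)*120 - 4183) = -27304*(10/19 - 4183) = -27304*(-79467/19) = 2169766968/19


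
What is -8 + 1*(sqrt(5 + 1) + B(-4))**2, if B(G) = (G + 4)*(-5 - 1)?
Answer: -2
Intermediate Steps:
B(G) = -24 - 6*G (B(G) = (4 + G)*(-6) = -24 - 6*G)
-8 + 1*(sqrt(5 + 1) + B(-4))**2 = -8 + 1*(sqrt(5 + 1) + (-24 - 6*(-4)))**2 = -8 + 1*(sqrt(6) + (-24 + 24))**2 = -8 + 1*(sqrt(6) + 0)**2 = -8 + 1*(sqrt(6))**2 = -8 + 1*6 = -8 + 6 = -2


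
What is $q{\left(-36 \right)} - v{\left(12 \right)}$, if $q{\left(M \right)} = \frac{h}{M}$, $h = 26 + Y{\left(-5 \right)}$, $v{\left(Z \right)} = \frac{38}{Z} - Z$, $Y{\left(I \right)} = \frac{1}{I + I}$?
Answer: $\frac{2921}{360} \approx 8.1139$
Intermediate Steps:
$Y{\left(I \right)} = \frac{1}{2 I}$
$v{\left(Z \right)} = - Z + \frac{38}{Z}$
$h = \frac{259}{10}$ ($h = 26 + \frac{1}{2 \left(-5\right)} = 26 + \frac{1}{2} \left(- \frac{1}{5}\right) = 26 - \frac{1}{10} = \frac{259}{10} \approx 25.9$)
$q{\left(M \right)} = \frac{259}{10 M}$
$q{\left(-36 \right)} - v{\left(12 \right)} = \frac{259}{10 \left(-36\right)} - \left(\left(-1\right) 12 + \frac{38}{12}\right) = \frac{259}{10} \left(- \frac{1}{36}\right) - \left(-12 + 38 \cdot \frac{1}{12}\right) = - \frac{259}{360} - \left(-12 + \frac{19}{6}\right) = - \frac{259}{360} - - \frac{53}{6} = - \frac{259}{360} + \frac{53}{6} = \frac{2921}{360}$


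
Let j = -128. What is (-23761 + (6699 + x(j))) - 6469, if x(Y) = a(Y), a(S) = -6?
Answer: -23537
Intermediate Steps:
x(Y) = -6
(-23761 + (6699 + x(j))) - 6469 = (-23761 + (6699 - 6)) - 6469 = (-23761 + 6693) - 6469 = -17068 - 6469 = -23537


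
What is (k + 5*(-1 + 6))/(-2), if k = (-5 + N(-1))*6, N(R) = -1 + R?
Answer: 17/2 ≈ 8.5000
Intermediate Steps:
k = -42 (k = (-5 + (-1 - 1))*6 = (-5 - 2)*6 = -7*6 = -42)
(k + 5*(-1 + 6))/(-2) = (-42 + 5*(-1 + 6))/(-2) = -(-42 + 5*5)/2 = -(-42 + 25)/2 = -½*(-17) = 17/2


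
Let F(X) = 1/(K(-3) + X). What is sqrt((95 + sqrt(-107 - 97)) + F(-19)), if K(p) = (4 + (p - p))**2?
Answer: sqrt(852 + 18*I*sqrt(51))/3 ≈ 9.7572 + 0.73192*I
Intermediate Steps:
K(p) = 16 (K(p) = (4 + 0)**2 = 4**2 = 16)
F(X) = 1/(16 + X)
sqrt((95 + sqrt(-107 - 97)) + F(-19)) = sqrt((95 + sqrt(-107 - 97)) + 1/(16 - 19)) = sqrt((95 + sqrt(-204)) + 1/(-3)) = sqrt((95 + 2*I*sqrt(51)) - 1/3) = sqrt(284/3 + 2*I*sqrt(51))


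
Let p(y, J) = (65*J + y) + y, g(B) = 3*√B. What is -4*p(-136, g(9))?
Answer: -1252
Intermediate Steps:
p(y, J) = 2*y + 65*J (p(y, J) = (y + 65*J) + y = 2*y + 65*J)
-4*p(-136, g(9)) = -4*(2*(-136) + 65*(3*√9)) = -4*(-272 + 65*(3*3)) = -4*(-272 + 65*9) = -4*(-272 + 585) = -4*313 = -1252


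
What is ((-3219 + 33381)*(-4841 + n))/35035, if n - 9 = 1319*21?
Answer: 4823178/245 ≈ 19686.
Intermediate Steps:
n = 27708 (n = 9 + 1319*21 = 9 + 27699 = 27708)
((-3219 + 33381)*(-4841 + n))/35035 = ((-3219 + 33381)*(-4841 + 27708))/35035 = (30162*22867)*(1/35035) = 689714454*(1/35035) = 4823178/245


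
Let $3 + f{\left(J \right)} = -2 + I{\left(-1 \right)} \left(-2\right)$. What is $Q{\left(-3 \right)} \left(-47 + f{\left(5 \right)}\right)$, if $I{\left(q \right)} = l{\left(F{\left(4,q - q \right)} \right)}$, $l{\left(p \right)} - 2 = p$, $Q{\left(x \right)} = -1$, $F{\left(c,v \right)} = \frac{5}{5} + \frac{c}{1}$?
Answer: $66$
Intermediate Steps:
$F{\left(c,v \right)} = 1 + c$ ($F{\left(c,v \right)} = 5 \cdot \frac{1}{5} + c 1 = 1 + c$)
$l{\left(p \right)} = 2 + p$
$I{\left(q \right)} = 7$ ($I{\left(q \right)} = 2 + \left(1 + 4\right) = 2 + 5 = 7$)
$f{\left(J \right)} = -19$ ($f{\left(J \right)} = -3 + \left(-2 + 7 \left(-2\right)\right) = -3 - 16 = -19$)
$Q{\left(-3 \right)} \left(-47 + f{\left(5 \right)}\right) = - (-47 - 19) = \left(-1\right) \left(-66\right) = 66$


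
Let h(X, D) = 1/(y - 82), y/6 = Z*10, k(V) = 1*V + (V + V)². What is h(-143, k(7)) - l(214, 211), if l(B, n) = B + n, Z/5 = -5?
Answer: -672351/1582 ≈ -425.00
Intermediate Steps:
Z = -25 (Z = 5*(-5) = -25)
k(V) = V + 4*V² (k(V) = V + (2*V)² = V + 4*V²)
y = -1500 (y = 6*(-25*10) = 6*(-250) = -1500)
h(X, D) = -1/1582 (h(X, D) = 1/(-1500 - 82) = 1/(-1582) = -1/1582)
h(-143, k(7)) - l(214, 211) = -1/1582 - (214 + 211) = -1/1582 - 1*425 = -1/1582 - 425 = -672351/1582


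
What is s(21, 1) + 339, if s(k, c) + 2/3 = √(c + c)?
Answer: 1015/3 + √2 ≈ 339.75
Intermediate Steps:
s(k, c) = -⅔ + √2*√c (s(k, c) = -⅔ + √(c + c) = -⅔ + √(2*c) = -⅔ + √2*√c)
s(21, 1) + 339 = (-⅔ + √2*√1) + 339 = (-⅔ + √2*1) + 339 = (-⅔ + √2) + 339 = 1015/3 + √2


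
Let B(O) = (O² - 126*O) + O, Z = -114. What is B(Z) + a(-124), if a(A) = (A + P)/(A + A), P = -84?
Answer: 844652/31 ≈ 27247.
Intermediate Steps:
B(O) = O² - 125*O
a(A) = (-84 + A)/(2*A) (a(A) = (A - 84)/(A + A) = (-84 + A)/((2*A)) = (-84 + A)*(1/(2*A)) = (-84 + A)/(2*A))
B(Z) + a(-124) = -114*(-125 - 114) + (½)*(-84 - 124)/(-124) = -114*(-239) + (½)*(-1/124)*(-208) = 27246 + 26/31 = 844652/31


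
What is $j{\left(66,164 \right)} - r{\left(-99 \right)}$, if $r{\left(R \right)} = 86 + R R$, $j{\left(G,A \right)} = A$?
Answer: $-9723$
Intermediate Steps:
$r{\left(R \right)} = 86 + R^{2}$
$j{\left(66,164 \right)} - r{\left(-99 \right)} = 164 - \left(86 + \left(-99\right)^{2}\right) = 164 - \left(86 + 9801\right) = 164 - 9887 = -9723$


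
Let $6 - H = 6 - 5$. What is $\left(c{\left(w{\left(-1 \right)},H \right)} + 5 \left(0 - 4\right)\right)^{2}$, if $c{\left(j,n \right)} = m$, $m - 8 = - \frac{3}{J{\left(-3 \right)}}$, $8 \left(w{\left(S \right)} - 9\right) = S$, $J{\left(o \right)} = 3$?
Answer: $169$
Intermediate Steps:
$w{\left(S \right)} = 9 + \frac{S}{8}$
$H = 5$ ($H = 6 - \left(6 - 5\right) = 6 - 1 = 5$)
$m = 7$ ($m = 8 - \frac{3}{3} = 8 - 1 = 7$)
$c{\left(j,n \right)} = 7$
$\left(c{\left(w{\left(-1 \right)},H \right)} + 5 \left(0 - 4\right)\right)^{2} = \left(7 + 5 \left(0 - 4\right)\right)^{2} = \left(7 + 5 \left(-4\right)\right)^{2} = \left(7 - 20\right)^{2} = \left(-13\right)^{2} = 169$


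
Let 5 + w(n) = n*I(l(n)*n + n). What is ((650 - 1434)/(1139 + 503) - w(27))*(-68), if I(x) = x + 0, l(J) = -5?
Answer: -163046932/821 ≈ -1.9860e+5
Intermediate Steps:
I(x) = x
w(n) = -5 - 4*n² (w(n) = -5 + n*(-5*n + n) = -5 + n*(-4*n) = -5 - 4*n²)
((650 - 1434)/(1139 + 503) - w(27))*(-68) = ((650 - 1434)/(1139 + 503) - (-5 - 4*27²))*(-68) = (-784/1642 - (-5 - 4*729))*(-68) = (-784*1/1642 - (-5 - 2916))*(-68) = (-392/821 - 1*(-2921))*(-68) = (-392/821 + 2921)*(-68) = (2397749/821)*(-68) = -163046932/821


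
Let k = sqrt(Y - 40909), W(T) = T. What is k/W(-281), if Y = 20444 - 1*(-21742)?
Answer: -sqrt(1277)/281 ≈ -0.12717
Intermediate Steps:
Y = 42186 (Y = 20444 + 21742 = 42186)
k = sqrt(1277) (k = sqrt(42186 - 40909) = sqrt(1277) ≈ 35.735)
k/W(-281) = sqrt(1277)/(-281) = sqrt(1277)*(-1/281) = -sqrt(1277)/281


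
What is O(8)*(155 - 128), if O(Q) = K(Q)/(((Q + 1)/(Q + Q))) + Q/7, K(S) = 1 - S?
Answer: -2136/7 ≈ -305.14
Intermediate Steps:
O(Q) = Q/7 + 2*Q*(1 - Q)/(1 + Q) (O(Q) = (1 - Q)/(((Q + 1)/(Q + Q))) + Q/7 = (1 - Q)/(((1 + Q)/((2*Q)))) + Q*(⅐) = (1 - Q)/(((1 + Q)*(1/(2*Q)))) + Q/7 = (1 - Q)/(((1 + Q)/(2*Q))) + Q/7 = (1 - Q)*(2*Q/(1 + Q)) + Q/7 = 2*Q*(1 - Q)/(1 + Q) + Q/7 = Q/7 + 2*Q*(1 - Q)/(1 + Q))
O(8)*(155 - 128) = ((⅐)*8*(15 - 13*8)/(1 + 8))*(155 - 128) = ((⅐)*8*(15 - 104)/9)*27 = ((⅐)*8*(⅑)*(-89))*27 = -712/63*27 = -2136/7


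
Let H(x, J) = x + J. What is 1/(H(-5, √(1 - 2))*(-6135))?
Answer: 1/31902 + I/159510 ≈ 3.1346e-5 + 6.2692e-6*I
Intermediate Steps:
H(x, J) = J + x
1/(H(-5, √(1 - 2))*(-6135)) = 1/((√(1 - 2) - 5)*(-6135)) = 1/((√(-1) - 5)*(-6135)) = 1/((I - 5)*(-6135)) = 1/((-5 + I)*(-6135)) = 1/(30675 - 6135*I) = (30675 + 6135*I)/978593850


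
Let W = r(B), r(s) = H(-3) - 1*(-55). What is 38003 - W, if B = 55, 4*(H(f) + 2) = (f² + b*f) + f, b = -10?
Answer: 37941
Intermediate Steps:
H(f) = -2 - 9*f/4 + f²/4 (H(f) = -2 + ((f² - 10*f) + f)/4 = -2 + (f² - 9*f)/4 = -2 + (-9*f/4 + f²/4) = -2 - 9*f/4 + f²/4)
r(s) = 62 (r(s) = (-2 - 9/4*(-3) + (¼)*(-3)²) - 1*(-55) = (-2 + 27/4 + (¼)*9) + 55 = (-2 + 27/4 + 9/4) + 55 = 7 + 55 = 62)
W = 62
38003 - W = 38003 - 1*62 = 38003 - 62 = 37941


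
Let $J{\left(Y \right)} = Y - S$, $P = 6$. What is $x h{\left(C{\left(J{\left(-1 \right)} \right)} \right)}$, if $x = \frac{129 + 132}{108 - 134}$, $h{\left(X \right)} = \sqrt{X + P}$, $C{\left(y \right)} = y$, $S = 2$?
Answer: $- \frac{261 \sqrt{3}}{26} \approx -17.387$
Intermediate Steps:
$J{\left(Y \right)} = -2 + Y$ ($J{\left(Y \right)} = Y - 2 = -2 + Y$)
$h{\left(X \right)} = \sqrt{6 + X}$ ($h{\left(X \right)} = \sqrt{X + 6} = \sqrt{6 + X}$)
$x = - \frac{261}{26}$ ($x = \frac{261}{-26} = 261 \left(- \frac{1}{26}\right) = - \frac{261}{26} \approx -10.038$)
$x h{\left(C{\left(J{\left(-1 \right)} \right)} \right)} = - \frac{261 \sqrt{6 - 3}}{26} = - \frac{261 \sqrt{3}}{26}$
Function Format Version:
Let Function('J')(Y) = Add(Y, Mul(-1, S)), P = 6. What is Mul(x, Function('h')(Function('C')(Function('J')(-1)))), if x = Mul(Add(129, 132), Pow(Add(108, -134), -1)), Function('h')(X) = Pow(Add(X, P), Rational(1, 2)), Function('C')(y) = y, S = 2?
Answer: Mul(Rational(-261, 26), Pow(3, Rational(1, 2))) ≈ -17.387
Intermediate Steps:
Function('J')(Y) = Add(-2, Y) (Function('J')(Y) = Add(Y, Mul(-1, 2)) = Add(Y, -2) = Add(-2, Y))
Function('h')(X) = Pow(Add(6, X), Rational(1, 2)) (Function('h')(X) = Pow(Add(X, 6), Rational(1, 2)) = Pow(Add(6, X), Rational(1, 2)))
x = Rational(-261, 26) (x = Mul(261, Pow(-26, -1)) = Mul(261, Rational(-1, 26)) = Rational(-261, 26) ≈ -10.038)
Mul(x, Function('h')(Function('C')(Function('J')(-1)))) = Mul(Rational(-261, 26), Pow(Add(6, Add(-2, -1)), Rational(1, 2))) = Mul(Rational(-261, 26), Pow(Add(6, -3), Rational(1, 2))) = Mul(Rational(-261, 26), Pow(3, Rational(1, 2)))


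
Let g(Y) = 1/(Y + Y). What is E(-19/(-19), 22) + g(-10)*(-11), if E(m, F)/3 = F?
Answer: 1331/20 ≈ 66.550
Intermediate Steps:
E(m, F) = 3*F
g(Y) = 1/(2*Y)
E(-19/(-19), 22) + g(-10)*(-11) = 3*22 + ((½)/(-10))*(-11) = 66 + ((½)*(-⅒))*(-11) = 66 - 1/20*(-11) = 66 + 11/20 = 1331/20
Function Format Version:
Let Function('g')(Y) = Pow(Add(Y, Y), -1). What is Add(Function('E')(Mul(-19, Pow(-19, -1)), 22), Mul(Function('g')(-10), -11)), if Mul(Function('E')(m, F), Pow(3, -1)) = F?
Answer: Rational(1331, 20) ≈ 66.550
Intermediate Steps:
Function('E')(m, F) = Mul(3, F)
Function('g')(Y) = Mul(Rational(1, 2), Pow(Y, -1)) (Function('g')(Y) = Pow(Mul(2, Y), -1) = Mul(Rational(1, 2), Pow(Y, -1)))
Add(Function('E')(Mul(-19, Pow(-19, -1)), 22), Mul(Function('g')(-10), -11)) = Add(Mul(3, 22), Mul(Mul(Rational(1, 2), Pow(-10, -1)), -11)) = Add(66, Mul(Mul(Rational(1, 2), Rational(-1, 10)), -11)) = Add(66, Mul(Rational(-1, 20), -11)) = Add(66, Rational(11, 20)) = Rational(1331, 20)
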